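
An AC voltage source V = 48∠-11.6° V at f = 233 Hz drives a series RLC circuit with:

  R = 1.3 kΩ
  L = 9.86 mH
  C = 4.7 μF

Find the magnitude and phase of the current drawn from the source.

Step 1 — Angular frequency: ω = 2π·f = 2π·233 = 1464 rad/s.
Step 2 — Component impedances:
  R: Z = R = 1300 Ω
  L: Z = jωL = j·1464·0.00986 = 0 + j14.43 Ω
  C: Z = 1/(jωC) = -j/(ω·C) = 0 - j145.3 Ω
Step 3 — Series combination: Z_total = R + L + C = 1300 - j130.9 Ω = 1307∠-5.7° Ω.
Step 4 — Source phasor: V = 48∠-11.6° V = 47.02 - j9.652 V.
Step 5 — Ohm's law: I = V / Z_total = (47.02 - j9.652) / (1300 - j130.9) = 0.03655 - j0.003745 A.
Step 6 — Convert to polar: |I| = 0.03674 A, ∠I = -5.9°.

I = 0.03674∠-5.9° A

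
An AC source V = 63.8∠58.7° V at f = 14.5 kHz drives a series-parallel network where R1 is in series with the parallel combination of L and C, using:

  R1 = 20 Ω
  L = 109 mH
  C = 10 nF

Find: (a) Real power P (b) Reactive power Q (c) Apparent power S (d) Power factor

Step 1 — Angular frequency: ω = 2π·f = 2π·1.45e+04 = 9.111e+04 rad/s.
Step 2 — Component impedances:
  R1: Z = R = 20 Ω
  L: Z = jωL = j·9.111e+04·0.109 = 0 + j9931 Ω
  C: Z = 1/(jωC) = -j/(ω·C) = 0 - j1098 Ω
Step 3 — Parallel branch: L || C = 1/(1/L + 1/C) = 0 - j1234 Ω.
Step 4 — Series with R1: Z_total = R1 + (L || C) = 20 - j1234 Ω = 1234∠-89.1° Ω.
Step 5 — Source phasor: V = 63.8∠58.7° V = 33.15 + j54.51 V.
Step 6 — Current: I = V / Z = -0.04373 + j0.02757 A = 0.05169∠147.8° A.
Step 7 — Complex power: S = V·I* = 0.05345 - j3.298 VA.
Step 8 — Real power: P = Re(S) = 0.05345 W.
Step 9 — Reactive power: Q = Im(S) = -3.298 VAR.
Step 10 — Apparent power: |S| = 3.298 VA.
Step 11 — Power factor: PF = P/|S| = 0.01621 (leading).

(a) P = 0.05345 W  (b) Q = -3.298 VAR  (c) S = 3.298 VA  (d) PF = 0.01621 (leading)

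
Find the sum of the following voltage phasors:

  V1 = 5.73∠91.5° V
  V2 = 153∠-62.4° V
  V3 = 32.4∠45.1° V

Step 1 — Convert each phasor to rectangular form:
  V1 = 5.73·(cos(91.5°) + j·sin(91.5°)) = -0.15 + j5.728 V
  V2 = 153·(cos(-62.4°) + j·sin(-62.4°)) = 70.88 - j135.6 V
  V3 = 32.4·(cos(45.1°) + j·sin(45.1°)) = 22.87 + j22.95 V
Step 2 — Sum components: V_total = 93.6 - j106.9 V.
Step 3 — Convert to polar: |V_total| = 142.1 V, ∠V_total = -48.8°.

V_total = 142.1∠-48.8° V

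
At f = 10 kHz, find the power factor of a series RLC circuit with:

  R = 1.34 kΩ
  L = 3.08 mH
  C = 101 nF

Step 1 — Angular frequency: ω = 2π·f = 2π·1e+04 = 6.283e+04 rad/s.
Step 2 — Component impedances:
  R: Z = R = 1340 Ω
  L: Z = jωL = j·6.283e+04·0.00308 = 0 + j193.5 Ω
  C: Z = 1/(jωC) = -j/(ω·C) = 0 - j157.6 Ω
Step 3 — Series combination: Z_total = R + L + C = 1340 + j35.94 Ω = 1340∠1.5° Ω.
Step 4 — Power factor: PF = cos(φ) = Re(Z)/|Z| = 1340/1340.5 = 0.9996.
Step 5 — Type: Im(Z) = 35.94 ⇒ lagging (phase φ = 1.5°).

PF = 0.9996 (lagging, φ = 1.5°)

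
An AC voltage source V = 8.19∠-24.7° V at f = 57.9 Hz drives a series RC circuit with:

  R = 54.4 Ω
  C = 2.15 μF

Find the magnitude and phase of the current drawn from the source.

Step 1 — Angular frequency: ω = 2π·f = 2π·57.9 = 363.8 rad/s.
Step 2 — Component impedances:
  R: Z = R = 54.4 Ω
  C: Z = 1/(jωC) = -j/(ω·C) = 0 - j1279 Ω
Step 3 — Series combination: Z_total = R + C = 54.4 - j1279 Ω = 1280∠-87.6° Ω.
Step 4 — Source phasor: V = 8.19∠-24.7° V = 7.441 - j3.422 V.
Step 5 — Ohm's law: I = V / Z_total = (7.441 - j3.422) / (54.4 - j1279) = 0.002919 + j0.005696 A.
Step 6 — Convert to polar: |I| = 0.0064 A, ∠I = 62.9°.

I = 0.0064∠62.9° A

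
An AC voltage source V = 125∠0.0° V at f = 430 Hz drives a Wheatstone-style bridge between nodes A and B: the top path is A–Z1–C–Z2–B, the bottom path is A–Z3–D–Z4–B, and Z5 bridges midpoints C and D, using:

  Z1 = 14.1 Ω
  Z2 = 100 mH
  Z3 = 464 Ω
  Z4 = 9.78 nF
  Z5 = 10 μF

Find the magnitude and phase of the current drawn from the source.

Step 1 — Angular frequency: ω = 2π·f = 2π·430 = 2702 rad/s.
Step 2 — Component impedances:
  Z1: Z = R = 14.1 Ω
  Z2: Z = jωL = j·2702·0.1 = 0 + j270.2 Ω
  Z3: Z = R = 464 Ω
  Z4: Z = 1/(jωC) = -j/(ω·C) = 0 - j3.785e+04 Ω
  Z5: Z = 1/(jωC) = -j/(ω·C) = 0 - j37.01 Ω
Step 3 — Bridge requires nodal analysis (the Z5 bridge couples midpoints C and D, so the two paths cannot be reduced to a simple series/parallel combination). Setting node B to ground and injecting 1 A at node A, the 3-node admittance system at A, C, D solves to V_A = Z_AB = 13.69 + j272.1 Ω = 272.4∠87.1° Ω.
Step 4 — Source phasor: V = 125∠0.0° V = 125 V.
Step 5 — Ohm's law: I = V / Z_total = (125) / (13.69 + j272.1) = 0.02306 - j0.4583 A.
Step 6 — Convert to polar: |I| = 0.4589 A, ∠I = -87.1°.

I = 0.4589∠-87.1° A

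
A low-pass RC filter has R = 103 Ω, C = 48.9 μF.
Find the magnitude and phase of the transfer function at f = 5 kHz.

Step 1 — Angular frequency: ω = 2π·5000 = 3.142e+04 rad/s.
Step 2 — Transfer function: H(jω) = 1/(1 + jωRC).
Step 3 — Denominator: 1 + jωRC = 1 + j·3.142e+04·103·4.89e-05 = 1 + j158.2.
Step 4 — H = 3.994e-05 - j0.00632.
Step 5 — Magnitude: |H| = 0.00632 (-44.0 dB); phase: φ = -89.6°.

|H| = 0.00632 (-44.0 dB), φ = -89.6°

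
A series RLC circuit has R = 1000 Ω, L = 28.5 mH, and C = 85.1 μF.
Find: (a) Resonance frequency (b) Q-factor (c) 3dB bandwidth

Step 1 — Resonance condition Im(Z)=0 gives ω₀ = 1/√(LC).
Step 2 — ω₀ = 1/√(0.0285·8.51e-05) = 642.1 rad/s.
Step 3 — f₀ = ω₀/(2π) = 102.2 Hz.
Step 4 — Series Q: Q = ω₀L/R = 642.1·0.0285/1000 = 0.0183.
Step 5 — 3dB bandwidth: Δω = ω₀/Q = 3.509e+04 rad/s; BW = Δω/(2π) = 5584 Hz.

(a) f₀ = 102.2 Hz  (b) Q = 0.0183  (c) BW = 5584 Hz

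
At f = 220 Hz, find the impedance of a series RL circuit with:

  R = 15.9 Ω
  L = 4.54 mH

Step 1 — Angular frequency: ω = 2π·f = 2π·220 = 1382 rad/s.
Step 2 — Component impedances:
  R: Z = R = 15.9 Ω
  L: Z = jωL = j·1382·0.00454 = 0 + j6.276 Ω
Step 3 — Series combination: Z_total = R + L = 15.9 + j6.276 Ω = 17.09∠21.5° Ω.

Z = 15.9 + j6.276 Ω = 17.09∠21.5° Ω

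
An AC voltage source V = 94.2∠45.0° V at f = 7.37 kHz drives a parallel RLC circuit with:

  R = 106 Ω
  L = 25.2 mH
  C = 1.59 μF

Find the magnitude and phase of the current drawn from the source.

Step 1 — Angular frequency: ω = 2π·f = 2π·7370 = 4.631e+04 rad/s.
Step 2 — Component impedances:
  R: Z = R = 106 Ω
  L: Z = jωL = j·4.631e+04·0.0252 = 0 + j1167 Ω
  C: Z = 1/(jωC) = -j/(ω·C) = 0 - j13.58 Ω
Step 3 — Parallel combination: 1/Z_total = 1/R + 1/L + 1/C; Z_total = 1.752 - j13.51 Ω = 13.63∠-82.6° Ω.
Step 4 — Source phasor: V = 94.2∠45.0° V = 66.61 + j66.61 V.
Step 5 — Ohm's law: I = V / Z_total = (66.61 + j66.61) / (1.752 - j13.51) = -4.219 + j5.476 A.
Step 6 — Convert to polar: |I| = 6.912 A, ∠I = 127.6°.

I = 6.912∠127.6° A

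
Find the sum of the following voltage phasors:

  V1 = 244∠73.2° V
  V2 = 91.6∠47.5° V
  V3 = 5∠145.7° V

Step 1 — Convert each phasor to rectangular form:
  V1 = 244·(cos(73.2°) + j·sin(73.2°)) = 70.52 + j233.6 V
  V2 = 91.6·(cos(47.5°) + j·sin(47.5°)) = 61.88 + j67.53 V
  V3 = 5·(cos(145.7°) + j·sin(145.7°)) = -4.13 + j2.818 V
Step 2 — Sum components: V_total = 128.3 + j303.9 V.
Step 3 — Convert to polar: |V_total| = 329.9 V, ∠V_total = 67.1°.

V_total = 329.9∠67.1° V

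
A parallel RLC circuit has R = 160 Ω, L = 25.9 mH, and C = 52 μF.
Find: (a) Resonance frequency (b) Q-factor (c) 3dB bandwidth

Step 1 — Resonance: ω₀ = 1/√(LC) = 1/√(0.0259·5.2e-05) = 861.7 rad/s.
Step 2 — f₀ = ω₀/(2π) = 137.1 Hz.
Step 3 — Parallel Q: Q = R/(ω₀L) = 160/(861.7·0.0259) = 7.169.
Step 4 — Bandwidth: Δω = ω₀/Q = 120.2 rad/s; BW = Δω/(2π) = 19.13 Hz.

(a) f₀ = 137.1 Hz  (b) Q = 7.169  (c) BW = 19.13 Hz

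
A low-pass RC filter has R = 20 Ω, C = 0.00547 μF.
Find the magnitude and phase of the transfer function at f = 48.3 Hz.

Step 1 — Angular frequency: ω = 2π·48.3 = 303.5 rad/s.
Step 2 — Transfer function: H(jω) = 1/(1 + jωRC).
Step 3 — Denominator: 1 + jωRC = 1 + j·303.5·20·5.47e-09 = 1 + j3.32e-05.
Step 4 — H = 1 - j3.32e-05.
Step 5 — Magnitude: |H| = 1 (-0.0 dB); phase: φ = -0.0°.

|H| = 1 (-0.0 dB), φ = -0.0°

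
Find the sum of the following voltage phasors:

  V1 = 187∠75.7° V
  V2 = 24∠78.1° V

Step 1 — Convert each phasor to rectangular form:
  V1 = 187·(cos(75.7°) + j·sin(75.7°)) = 46.19 + j181.2 V
  V2 = 24·(cos(78.1°) + j·sin(78.1°)) = 4.949 + j23.48 V
Step 2 — Sum components: V_total = 51.14 + j204.7 V.
Step 3 — Convert to polar: |V_total| = 211 V, ∠V_total = 76.0°.

V_total = 211∠76.0° V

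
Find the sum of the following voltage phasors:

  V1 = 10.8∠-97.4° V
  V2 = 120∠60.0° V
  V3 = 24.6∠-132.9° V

Step 1 — Convert each phasor to rectangular form:
  V1 = 10.8·(cos(-97.4°) + j·sin(-97.4°)) = -1.391 - j10.71 V
  V2 = 120·(cos(60.0°) + j·sin(60.0°)) = 60 + j103.9 V
  V3 = 24.6·(cos(-132.9°) + j·sin(-132.9°)) = -16.75 - j18.02 V
Step 2 — Sum components: V_total = 41.86 + j75.19 V.
Step 3 — Convert to polar: |V_total| = 86.06 V, ∠V_total = 60.9°.

V_total = 86.06∠60.9° V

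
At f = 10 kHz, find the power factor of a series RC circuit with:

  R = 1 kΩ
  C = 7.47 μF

Step 1 — Angular frequency: ω = 2π·f = 2π·1e+04 = 6.283e+04 rad/s.
Step 2 — Component impedances:
  R: Z = R = 1000 Ω
  C: Z = 1/(jωC) = -j/(ω·C) = 0 - j2.131 Ω
Step 3 — Series combination: Z_total = R + C = 1000 - j2.131 Ω = 1000∠-0.1° Ω.
Step 4 — Power factor: PF = cos(φ) = Re(Z)/|Z| = 1000/1000 = 1.
Step 5 — Type: Im(Z) = -2.131 ⇒ leading (phase φ = -0.1°).

PF = 1 (leading, φ = -0.1°)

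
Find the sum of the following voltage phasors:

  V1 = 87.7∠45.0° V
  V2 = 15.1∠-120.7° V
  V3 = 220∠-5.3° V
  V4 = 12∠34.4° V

Step 1 — Convert each phasor to rectangular form:
  V1 = 87.7·(cos(45.0°) + j·sin(45.0°)) = 62.01 + j62.01 V
  V2 = 15.1·(cos(-120.7°) + j·sin(-120.7°)) = -7.709 - j12.98 V
  V3 = 220·(cos(-5.3°) + j·sin(-5.3°)) = 219.1 - j20.32 V
  V4 = 12·(cos(34.4°) + j·sin(34.4°)) = 9.901 + j6.78 V
Step 2 — Sum components: V_total = 283.3 + j35.49 V.
Step 3 — Convert to polar: |V_total| = 285.5 V, ∠V_total = 7.1°.

V_total = 285.5∠7.1° V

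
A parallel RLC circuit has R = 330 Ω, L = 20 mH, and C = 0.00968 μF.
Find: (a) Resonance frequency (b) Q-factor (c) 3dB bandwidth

Step 1 — Resonance: ω₀ = 1/√(LC) = 1/√(0.02·9.68e-09) = 7.187e+04 rad/s.
Step 2 — f₀ = ω₀/(2π) = 1.144e+04 Hz.
Step 3 — Parallel Q: Q = R/(ω₀L) = 330/(7.187e+04·0.02) = 0.2296.
Step 4 — Bandwidth: Δω = ω₀/Q = 3.13e+05 rad/s; BW = Δω/(2π) = 4.982e+04 Hz.

(a) f₀ = 1.144e+04 Hz  (b) Q = 0.2296  (c) BW = 4.982e+04 Hz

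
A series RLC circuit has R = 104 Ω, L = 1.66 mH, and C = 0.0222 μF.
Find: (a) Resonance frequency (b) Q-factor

Step 1 — Resonance condition Im(Z)=0 gives ω₀ = 1/√(LC).
Step 2 — ω₀ = 1/√(0.00166·2.22e-08) = 1.647e+05 rad/s.
Step 3 — f₀ = ω₀/(2π) = 2.622e+04 Hz.
Step 4 — Series Q: Q = ω₀L/R = 1.647e+05·0.00166/104 = 2.629.

(a) f₀ = 2.622e+04 Hz  (b) Q = 2.629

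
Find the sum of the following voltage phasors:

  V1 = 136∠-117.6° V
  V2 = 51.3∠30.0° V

Step 1 — Convert each phasor to rectangular form:
  V1 = 136·(cos(-117.6°) + j·sin(-117.6°)) = -63.01 - j120.5 V
  V2 = 51.3·(cos(30.0°) + j·sin(30.0°)) = 44.43 + j25.65 V
Step 2 — Sum components: V_total = -18.58 - j94.87 V.
Step 3 — Convert to polar: |V_total| = 96.68 V, ∠V_total = -101.1°.

V_total = 96.68∠-101.1° V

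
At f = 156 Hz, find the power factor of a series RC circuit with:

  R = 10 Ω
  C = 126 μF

Step 1 — Angular frequency: ω = 2π·f = 2π·156 = 980.2 rad/s.
Step 2 — Component impedances:
  R: Z = R = 10 Ω
  C: Z = 1/(jωC) = -j/(ω·C) = 0 - j8.097 Ω
Step 3 — Series combination: Z_total = R + C = 10 - j8.097 Ω = 12.87∠-39.0° Ω.
Step 4 — Power factor: PF = cos(φ) = Re(Z)/|Z| = 10/12.867 = 0.7772.
Step 5 — Type: Im(Z) = -8.097 ⇒ leading (phase φ = -39.0°).

PF = 0.7772 (leading, φ = -39.0°)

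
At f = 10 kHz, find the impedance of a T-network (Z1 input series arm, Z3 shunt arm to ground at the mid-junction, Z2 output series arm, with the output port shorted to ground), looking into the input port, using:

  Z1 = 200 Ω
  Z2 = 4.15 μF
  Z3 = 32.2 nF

Step 1 — Angular frequency: ω = 2π·f = 2π·1e+04 = 6.283e+04 rad/s.
Step 2 — Component impedances:
  Z1: Z = R = 200 Ω
  Z2: Z = 1/(jωC) = -j/(ω·C) = 0 - j3.835 Ω
  Z3: Z = 1/(jωC) = -j/(ω·C) = 0 - j494.3 Ω
Step 3 — With the output port shorted to ground, the output series arm Z2 runs from the junction to ground; the shunt arm Z3 also runs from the junction to ground. They appear in parallel: Z3 || Z2 = 0 - j3.806 Ω.
Step 4 — Series with input arm Z1: Z_in = Z1 + (Z3 || Z2) = 200 - j3.806 Ω = 200∠-1.1° Ω.

Z = 200 - j3.806 Ω = 200∠-1.1° Ω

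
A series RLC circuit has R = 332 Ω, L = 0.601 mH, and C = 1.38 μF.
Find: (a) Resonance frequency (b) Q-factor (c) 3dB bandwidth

Step 1 — Resonance condition Im(Z)=0 gives ω₀ = 1/√(LC).
Step 2 — ω₀ = 1/√(0.000601·1.38e-06) = 3.472e+04 rad/s.
Step 3 — f₀ = ω₀/(2π) = 5526 Hz.
Step 4 — Series Q: Q = ω₀L/R = 3.472e+04·0.000601/332 = 0.06286.
Step 5 — 3dB bandwidth: Δω = ω₀/Q = 5.524e+05 rad/s; BW = Δω/(2π) = 8.792e+04 Hz.

(a) f₀ = 5526 Hz  (b) Q = 0.06286  (c) BW = 8.792e+04 Hz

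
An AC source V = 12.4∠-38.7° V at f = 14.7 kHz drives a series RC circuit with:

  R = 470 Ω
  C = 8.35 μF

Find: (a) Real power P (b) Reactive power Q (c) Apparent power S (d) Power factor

Step 1 — Angular frequency: ω = 2π·f = 2π·1.47e+04 = 9.236e+04 rad/s.
Step 2 — Component impedances:
  R: Z = R = 470 Ω
  C: Z = 1/(jωC) = -j/(ω·C) = 0 - j1.297 Ω
Step 3 — Series combination: Z_total = R + C = 470 - j1.297 Ω = 470∠-0.2° Ω.
Step 4 — Source phasor: V = 12.4∠-38.7° V = 9.677 - j7.753 V.
Step 5 — Current: I = V / Z = 0.02064 - j0.01644 A = 0.02638∠-38.5° A.
Step 6 — Complex power: S = V·I* = 0.3271 - j0.0009025 VA.
Step 7 — Real power: P = Re(S) = 0.3271 W.
Step 8 — Reactive power: Q = Im(S) = -0.0009025 VAR.
Step 9 — Apparent power: |S| = 0.3271 VA.
Step 10 — Power factor: PF = P/|S| = 1 (leading).

(a) P = 0.3271 W  (b) Q = -0.0009025 VAR  (c) S = 0.3271 VA  (d) PF = 1 (leading)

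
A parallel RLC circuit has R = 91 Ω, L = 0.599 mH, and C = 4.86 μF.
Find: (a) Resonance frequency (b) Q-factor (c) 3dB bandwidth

Step 1 — Resonance: ω₀ = 1/√(LC) = 1/√(0.000599·4.86e-06) = 1.853e+04 rad/s.
Step 2 — f₀ = ω₀/(2π) = 2950 Hz.
Step 3 — Parallel Q: Q = R/(ω₀L) = 91/(1.853e+04·0.000599) = 8.197.
Step 4 — Bandwidth: Δω = ω₀/Q = 2261 rad/s; BW = Δω/(2π) = 359.9 Hz.

(a) f₀ = 2950 Hz  (b) Q = 8.197  (c) BW = 359.9 Hz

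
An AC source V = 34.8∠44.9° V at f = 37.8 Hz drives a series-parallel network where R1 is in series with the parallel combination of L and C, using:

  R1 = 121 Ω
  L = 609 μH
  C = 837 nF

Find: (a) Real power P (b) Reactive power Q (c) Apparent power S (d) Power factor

Step 1 — Angular frequency: ω = 2π·f = 2π·37.8 = 237.5 rad/s.
Step 2 — Component impedances:
  R1: Z = R = 121 Ω
  L: Z = jωL = j·237.5·0.000609 = 0 + j0.1446 Ω
  C: Z = 1/(jωC) = -j/(ω·C) = 0 - j5030 Ω
Step 3 — Parallel branch: L || C = 1/(1/L + 1/C) = 0 + j0.1446 Ω.
Step 4 — Series with R1: Z_total = R1 + (L || C) = 121 + j0.1446 Ω = 121∠0.1° Ω.
Step 5 — Source phasor: V = 34.8∠44.9° V = 24.65 + j24.56 V.
Step 6 — Current: I = V / Z = 0.204 + j0.2028 A = 0.2876∠44.8° A.
Step 7 — Complex power: S = V·I* = 10.01 + j0.01196 VA.
Step 8 — Real power: P = Re(S) = 10.01 W.
Step 9 — Reactive power: Q = Im(S) = 0.01196 VAR.
Step 10 — Apparent power: |S| = 10.01 VA.
Step 11 — Power factor: PF = P/|S| = 1 (lagging).

(a) P = 10.01 W  (b) Q = 0.01196 VAR  (c) S = 10.01 VA  (d) PF = 1 (lagging)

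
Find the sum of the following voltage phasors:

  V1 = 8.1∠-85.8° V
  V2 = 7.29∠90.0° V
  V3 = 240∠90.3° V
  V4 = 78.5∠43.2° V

Step 1 — Convert each phasor to rectangular form:
  V1 = 8.1·(cos(-85.8°) + j·sin(-85.8°)) = 0.5932 - j8.078 V
  V2 = 7.29·(cos(90.0°) + j·sin(90.0°)) = 0 + j7.29 V
  V3 = 240·(cos(90.3°) + j·sin(90.3°)) = -1.257 + j240 V
  V4 = 78.5·(cos(43.2°) + j·sin(43.2°)) = 57.22 + j53.74 V
Step 2 — Sum components: V_total = 56.56 + j292.9 V.
Step 3 — Convert to polar: |V_total| = 298.4 V, ∠V_total = 79.1°.

V_total = 298.4∠79.1° V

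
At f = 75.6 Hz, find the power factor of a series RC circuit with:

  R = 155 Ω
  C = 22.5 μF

Step 1 — Angular frequency: ω = 2π·f = 2π·75.6 = 475 rad/s.
Step 2 — Component impedances:
  R: Z = R = 155 Ω
  C: Z = 1/(jωC) = -j/(ω·C) = 0 - j93.57 Ω
Step 3 — Series combination: Z_total = R + C = 155 - j93.57 Ω = 181.1∠-31.1° Ω.
Step 4 — Power factor: PF = cos(φ) = Re(Z)/|Z| = 155/181.05 = 0.8561.
Step 5 — Type: Im(Z) = -93.57 ⇒ leading (phase φ = -31.1°).

PF = 0.8561 (leading, φ = -31.1°)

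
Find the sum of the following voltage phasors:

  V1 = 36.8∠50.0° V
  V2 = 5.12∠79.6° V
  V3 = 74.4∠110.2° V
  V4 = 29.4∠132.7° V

Step 1 — Convert each phasor to rectangular form:
  V1 = 36.8·(cos(50.0°) + j·sin(50.0°)) = 23.65 + j28.19 V
  V2 = 5.12·(cos(79.6°) + j·sin(79.6°)) = 0.9243 + j5.036 V
  V3 = 74.4·(cos(110.2°) + j·sin(110.2°)) = -25.69 + j69.82 V
  V4 = 29.4·(cos(132.7°) + j·sin(132.7°)) = -19.94 + j21.61 V
Step 2 — Sum components: V_total = -21.05 + j124.7 V.
Step 3 — Convert to polar: |V_total| = 126.4 V, ∠V_total = 99.6°.

V_total = 126.4∠99.6° V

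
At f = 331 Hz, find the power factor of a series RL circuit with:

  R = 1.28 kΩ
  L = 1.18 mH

Step 1 — Angular frequency: ω = 2π·f = 2π·331 = 2080 rad/s.
Step 2 — Component impedances:
  R: Z = R = 1280 Ω
  L: Z = jωL = j·2080·0.00118 = 0 + j2.454 Ω
Step 3 — Series combination: Z_total = R + L = 1280 + j2.454 Ω = 1280∠0.1° Ω.
Step 4 — Power factor: PF = cos(φ) = Re(Z)/|Z| = 1280/1280 = 1.
Step 5 — Type: Im(Z) = 2.454 ⇒ lagging (phase φ = 0.1°).

PF = 1 (lagging, φ = 0.1°)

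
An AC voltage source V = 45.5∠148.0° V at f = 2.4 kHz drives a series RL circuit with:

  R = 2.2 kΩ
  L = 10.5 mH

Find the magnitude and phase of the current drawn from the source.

Step 1 — Angular frequency: ω = 2π·f = 2π·2400 = 1.508e+04 rad/s.
Step 2 — Component impedances:
  R: Z = R = 2200 Ω
  L: Z = jωL = j·1.508e+04·0.0105 = 0 + j158.3 Ω
Step 3 — Series combination: Z_total = R + L = 2200 + j158.3 Ω = 2206∠4.1° Ω.
Step 4 — Source phasor: V = 45.5∠148.0° V = -38.59 + j24.11 V.
Step 5 — Ohm's law: I = V / Z_total = (-38.59 + j24.11) / (2200 + j158.3) = -0.01666 + j0.01216 A.
Step 6 — Convert to polar: |I| = 0.02063 A, ∠I = 143.9°.

I = 0.02063∠143.9° A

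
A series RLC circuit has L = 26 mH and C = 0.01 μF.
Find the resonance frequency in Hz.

Step 1 — Resonance condition Im(Z)=0 gives ω₀ = 1/√(LC).
Step 2 — ω₀ = 1/√(0.026·1e-08) = 6.202e+04 rad/s.
Step 3 — f₀ = ω₀/(2π) = 9870 Hz.

f₀ = 9870 Hz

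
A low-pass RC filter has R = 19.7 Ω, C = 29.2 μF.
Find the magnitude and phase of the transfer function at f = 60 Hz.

Step 1 — Angular frequency: ω = 2π·60 = 377 rad/s.
Step 2 — Transfer function: H(jω) = 1/(1 + jωRC).
Step 3 — Denominator: 1 + jωRC = 1 + j·377·19.7·2.92e-05 = 1 + j0.2169.
Step 4 — H = 0.9551 - j0.2071.
Step 5 — Magnitude: |H| = 0.9773 (-0.2 dB); phase: φ = -12.2°.

|H| = 0.9773 (-0.2 dB), φ = -12.2°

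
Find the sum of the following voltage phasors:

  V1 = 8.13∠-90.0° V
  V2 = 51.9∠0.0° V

Step 1 — Convert each phasor to rectangular form:
  V1 = 8.13·(cos(-90.0°) + j·sin(-90.0°)) = 0 - j8.13 V
  V2 = 51.9·(cos(0.0°) + j·sin(0.0°)) = 51.9 V
Step 2 — Sum components: V_total = 51.9 - j8.13 V.
Step 3 — Convert to polar: |V_total| = 52.53 V, ∠V_total = -8.9°.

V_total = 52.53∠-8.9° V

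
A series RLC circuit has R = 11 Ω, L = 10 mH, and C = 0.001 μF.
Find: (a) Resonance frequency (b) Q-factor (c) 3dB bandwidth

Step 1 — Resonance condition Im(Z)=0 gives ω₀ = 1/√(LC).
Step 2 — ω₀ = 1/√(0.01·1e-09) = 3.162e+05 rad/s.
Step 3 — f₀ = ω₀/(2π) = 5.033e+04 Hz.
Step 4 — Series Q: Q = ω₀L/R = 3.162e+05·0.01/11 = 287.5.
Step 5 — 3dB bandwidth: Δω = ω₀/Q = 1100 rad/s; BW = Δω/(2π) = 175.1 Hz.

(a) f₀ = 5.033e+04 Hz  (b) Q = 287.5  (c) BW = 175.1 Hz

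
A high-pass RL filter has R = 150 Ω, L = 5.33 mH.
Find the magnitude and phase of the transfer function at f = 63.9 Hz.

Step 1 — Angular frequency: ω = 2π·63.9 = 401.5 rad/s.
Step 2 — Transfer function: H(jω) = jωL/(R + jωL).
Step 3 — Numerator jωL = j·2.14; denominator R + jωL = 150 + j2.14.
Step 4 — H = 0.0002035 + j0.01426.
Step 5 — Magnitude: |H| = 0.01427 (-36.9 dB); phase: φ = 89.2°.

|H| = 0.01427 (-36.9 dB), φ = 89.2°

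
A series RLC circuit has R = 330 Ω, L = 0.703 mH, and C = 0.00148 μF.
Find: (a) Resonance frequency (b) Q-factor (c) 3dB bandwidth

Step 1 — Resonance condition Im(Z)=0 gives ω₀ = 1/√(LC).
Step 2 — ω₀ = 1/√(0.000703·1.48e-09) = 9.804e+05 rad/s.
Step 3 — f₀ = ω₀/(2π) = 1.56e+05 Hz.
Step 4 — Series Q: Q = ω₀L/R = 9.804e+05·0.000703/330 = 2.088.
Step 5 — 3dB bandwidth: Δω = ω₀/Q = 4.694e+05 rad/s; BW = Δω/(2π) = 7.471e+04 Hz.

(a) f₀ = 1.56e+05 Hz  (b) Q = 2.088  (c) BW = 7.471e+04 Hz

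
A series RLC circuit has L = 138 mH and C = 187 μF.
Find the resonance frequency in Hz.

Step 1 — Resonance condition Im(Z)=0 gives ω₀ = 1/√(LC).
Step 2 — ω₀ = 1/√(0.138·0.000187) = 196.9 rad/s.
Step 3 — f₀ = ω₀/(2π) = 31.33 Hz.

f₀ = 31.33 Hz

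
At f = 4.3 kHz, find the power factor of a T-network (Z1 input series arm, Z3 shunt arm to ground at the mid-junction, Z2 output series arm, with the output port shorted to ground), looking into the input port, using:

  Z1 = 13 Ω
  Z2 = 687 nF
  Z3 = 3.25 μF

Step 1 — Angular frequency: ω = 2π·f = 2π·4300 = 2.702e+04 rad/s.
Step 2 — Component impedances:
  Z1: Z = R = 13 Ω
  Z2: Z = 1/(jωC) = -j/(ω·C) = 0 - j53.88 Ω
  Z3: Z = 1/(jωC) = -j/(ω·C) = 0 - j11.39 Ω
Step 3 — With the output port shorted to ground, the output series arm Z2 runs from the junction to ground; the shunt arm Z3 also runs from the junction to ground. They appear in parallel: Z3 || Z2 = 0 - j9.401 Ω.
Step 4 — Series with input arm Z1: Z_in = Z1 + (Z3 || Z2) = 13 - j9.401 Ω = 16.04∠-35.9° Ω.
Step 5 — Power factor: PF = cos(φ) = Re(Z)/|Z| = 13/16.043 = 0.8103.
Step 6 — Type: Im(Z) = -9.401 ⇒ leading (phase φ = -35.9°).

PF = 0.8103 (leading, φ = -35.9°)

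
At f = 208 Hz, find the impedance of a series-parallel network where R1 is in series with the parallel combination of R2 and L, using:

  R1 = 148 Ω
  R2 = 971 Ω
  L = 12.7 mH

Step 1 — Angular frequency: ω = 2π·f = 2π·208 = 1307 rad/s.
Step 2 — Component impedances:
  R1: Z = R = 148 Ω
  R2: Z = R = 971 Ω
  L: Z = jωL = j·1307·0.0127 = 0 + j16.6 Ω
Step 3 — Parallel branch: R2 || L = 1/(1/R2 + 1/L) = 0.2836 + j16.59 Ω.
Step 4 — Series with R1: Z_total = R1 + (R2 || L) = 148.3 + j16.59 Ω = 149.2∠6.4° Ω.

Z = 148.3 + j16.59 Ω = 149.2∠6.4° Ω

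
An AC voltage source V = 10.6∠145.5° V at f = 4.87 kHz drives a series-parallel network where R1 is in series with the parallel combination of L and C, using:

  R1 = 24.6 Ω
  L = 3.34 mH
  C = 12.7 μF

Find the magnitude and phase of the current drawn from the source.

Step 1 — Angular frequency: ω = 2π·f = 2π·4870 = 3.06e+04 rad/s.
Step 2 — Component impedances:
  R1: Z = R = 24.6 Ω
  L: Z = jωL = j·3.06e+04·0.00334 = 0 + j102.2 Ω
  C: Z = 1/(jωC) = -j/(ω·C) = 0 - j2.573 Ω
Step 3 — Parallel branch: L || C = 1/(1/L + 1/C) = 0 - j2.64 Ω.
Step 4 — Series with R1: Z_total = R1 + (L || C) = 24.6 - j2.64 Ω = 24.74∠-6.1° Ω.
Step 5 — Source phasor: V = 10.6∠145.5° V = -8.736 + j6.004 V.
Step 6 — Ohm's law: I = V / Z_total = (-8.736 + j6.004) / (24.6 - j2.64) = -0.377 + j0.2036 A.
Step 7 — Convert to polar: |I| = 0.4284 A, ∠I = 151.6°.

I = 0.4284∠151.6° A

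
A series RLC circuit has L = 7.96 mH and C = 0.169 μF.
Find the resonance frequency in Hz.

Step 1 — Resonance condition Im(Z)=0 gives ω₀ = 1/√(LC).
Step 2 — ω₀ = 1/√(0.00796·1.69e-07) = 2.726e+04 rad/s.
Step 3 — f₀ = ω₀/(2π) = 4339 Hz.

f₀ = 4339 Hz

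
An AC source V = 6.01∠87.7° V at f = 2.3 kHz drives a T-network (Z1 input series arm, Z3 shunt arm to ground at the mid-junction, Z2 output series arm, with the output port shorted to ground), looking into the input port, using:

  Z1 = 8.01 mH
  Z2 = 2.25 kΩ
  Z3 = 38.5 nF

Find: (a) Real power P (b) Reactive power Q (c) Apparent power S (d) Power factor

Step 1 — Angular frequency: ω = 2π·f = 2π·2300 = 1.445e+04 rad/s.
Step 2 — Component impedances:
  Z1: Z = jωL = j·1.445e+04·0.00801 = 0 + j115.8 Ω
  Z2: Z = R = 2250 Ω
  Z3: Z = 1/(jωC) = -j/(ω·C) = 0 - j1797 Ω
Step 3 — With the output port shorted to ground, the output series arm Z2 runs from the junction to ground; the shunt arm Z3 also runs from the junction to ground. They appear in parallel: Z3 || Z2 = 876.5 - j1097 Ω.
Step 4 — Series with input arm Z1: Z_in = Z1 + (Z3 || Z2) = 876.5 - j981.4 Ω = 1316∠-48.2° Ω.
Step 5 — Source phasor: V = 6.01∠87.7° V = 0.2412 + j6.005 V.
Step 6 — Current: I = V / Z = -0.003282 + j0.003177 A = 0.004567∠135.9° A.
Step 7 — Complex power: S = V·I* = 0.01828 - j0.02047 VA.
Step 8 — Real power: P = Re(S) = 0.01828 W.
Step 9 — Reactive power: Q = Im(S) = -0.02047 VAR.
Step 10 — Apparent power: |S| = 0.02745 VA.
Step 11 — Power factor: PF = P/|S| = 0.6661 (leading).

(a) P = 0.01828 W  (b) Q = -0.02047 VAR  (c) S = 0.02745 VA  (d) PF = 0.6661 (leading)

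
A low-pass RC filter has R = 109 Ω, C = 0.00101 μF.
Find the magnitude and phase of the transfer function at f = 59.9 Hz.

Step 1 — Angular frequency: ω = 2π·59.9 = 376.4 rad/s.
Step 2 — Transfer function: H(jω) = 1/(1 + jωRC).
Step 3 — Denominator: 1 + jωRC = 1 + j·376.4·109·1.01e-09 = 1 + j4.143e-05.
Step 4 — H = 1 - j4.143e-05.
Step 5 — Magnitude: |H| = 1 (-0.0 dB); phase: φ = -0.0°.

|H| = 1 (-0.0 dB), φ = -0.0°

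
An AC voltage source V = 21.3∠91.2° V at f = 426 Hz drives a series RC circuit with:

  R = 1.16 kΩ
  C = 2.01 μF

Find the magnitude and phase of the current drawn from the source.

Step 1 — Angular frequency: ω = 2π·f = 2π·426 = 2677 rad/s.
Step 2 — Component impedances:
  R: Z = R = 1160 Ω
  C: Z = 1/(jωC) = -j/(ω·C) = 0 - j185.9 Ω
Step 3 — Series combination: Z_total = R + C = 1160 - j185.9 Ω = 1175∠-9.1° Ω.
Step 4 — Source phasor: V = 21.3∠91.2° V = -0.4461 + j21.3 V.
Step 5 — Ohm's law: I = V / Z_total = (-0.4461 + j21.3) / (1160 - j185.9) = -0.003243 + j0.01784 A.
Step 6 — Convert to polar: |I| = 0.01813 A, ∠I = 100.3°.

I = 0.01813∠100.3° A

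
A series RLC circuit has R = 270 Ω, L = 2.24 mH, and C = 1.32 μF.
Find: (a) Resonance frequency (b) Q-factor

Step 1 — Resonance condition Im(Z)=0 gives ω₀ = 1/√(LC).
Step 2 — ω₀ = 1/√(0.00224·1.32e-06) = 1.839e+04 rad/s.
Step 3 — f₀ = ω₀/(2π) = 2927 Hz.
Step 4 — Series Q: Q = ω₀L/R = 1.839e+04·0.00224/270 = 0.1526.

(a) f₀ = 2927 Hz  (b) Q = 0.1526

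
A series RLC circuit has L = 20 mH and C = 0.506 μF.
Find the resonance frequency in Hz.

Step 1 — Resonance condition Im(Z)=0 gives ω₀ = 1/√(LC).
Step 2 — ω₀ = 1/√(0.02·5.06e-07) = 9941 rad/s.
Step 3 — f₀ = ω₀/(2π) = 1582 Hz.

f₀ = 1582 Hz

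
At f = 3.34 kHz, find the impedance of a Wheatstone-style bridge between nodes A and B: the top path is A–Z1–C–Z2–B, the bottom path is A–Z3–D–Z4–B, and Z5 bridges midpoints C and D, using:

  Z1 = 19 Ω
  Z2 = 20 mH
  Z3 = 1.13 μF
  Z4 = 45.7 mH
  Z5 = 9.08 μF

Step 1 — Angular frequency: ω = 2π·f = 2π·3340 = 2.099e+04 rad/s.
Step 2 — Component impedances:
  Z1: Z = R = 19 Ω
  Z2: Z = jωL = j·2.099e+04·0.02 = 0 + j419.7 Ω
  Z3: Z = 1/(jωC) = -j/(ω·C) = 0 - j42.17 Ω
  Z4: Z = jωL = j·2.099e+04·0.0457 = 0 + j959.1 Ω
  Z5: Z = 1/(jωC) = -j/(ω·C) = 0 - j5.248 Ω
Step 3 — Bridge requires nodal analysis (the Z5 bridge couples midpoints C and D, so the two paths cannot be reduced to a simple series/parallel combination). Setting node B to ground and injecting 1 A at node A, the 3-node admittance system at A, C, D solves to V_A = Z_AB = 15.29 + j285.4 Ω = 285.8∠86.9° Ω.

Z = 15.29 + j285.4 Ω = 285.8∠86.9° Ω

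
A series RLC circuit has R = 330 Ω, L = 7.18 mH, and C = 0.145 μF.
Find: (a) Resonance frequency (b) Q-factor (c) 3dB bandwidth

Step 1 — Resonance: ω₀ = 1/√(LC) = 1/√(0.00718·1.45e-07) = 3.099e+04 rad/s.
Step 2 — f₀ = ω₀/(2π) = 4933 Hz.
Step 3 — Series Q: Q = ω₀L/R = 3.099e+04·0.00718/330 = 0.6743.
Step 4 — Bandwidth: Δω = ω₀/Q = 4.596e+04 rad/s; BW = Δω/(2π) = 7315 Hz.

(a) f₀ = 4933 Hz  (b) Q = 0.6743  (c) BW = 7315 Hz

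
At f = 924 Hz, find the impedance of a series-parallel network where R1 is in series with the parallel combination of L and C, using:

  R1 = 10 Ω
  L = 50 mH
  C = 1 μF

Step 1 — Angular frequency: ω = 2π·f = 2π·924 = 5806 rad/s.
Step 2 — Component impedances:
  R1: Z = R = 10 Ω
  L: Z = jωL = j·5806·0.05 = 0 + j290.3 Ω
  C: Z = 1/(jωC) = -j/(ω·C) = 0 - j172.2 Ω
Step 3 — Parallel branch: L || C = 1/(1/L + 1/C) = 0 - j423.6 Ω.
Step 4 — Series with R1: Z_total = R1 + (L || C) = 10 - j423.6 Ω = 423.7∠-88.6° Ω.

Z = 10 - j423.6 Ω = 423.7∠-88.6° Ω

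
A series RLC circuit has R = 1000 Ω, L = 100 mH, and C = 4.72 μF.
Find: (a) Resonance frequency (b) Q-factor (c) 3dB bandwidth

Step 1 — Resonance condition Im(Z)=0 gives ω₀ = 1/√(LC).
Step 2 — ω₀ = 1/√(0.1·4.72e-06) = 1456 rad/s.
Step 3 — f₀ = ω₀/(2π) = 231.7 Hz.
Step 4 — Series Q: Q = ω₀L/R = 1456·0.1/1000 = 0.1456.
Step 5 — 3dB bandwidth: Δω = ω₀/Q = 1e+04 rad/s; BW = Δω/(2π) = 1592 Hz.

(a) f₀ = 231.7 Hz  (b) Q = 0.1456  (c) BW = 1592 Hz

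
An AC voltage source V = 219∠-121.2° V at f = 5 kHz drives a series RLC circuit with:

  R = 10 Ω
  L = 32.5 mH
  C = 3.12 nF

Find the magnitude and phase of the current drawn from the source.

Step 1 — Angular frequency: ω = 2π·f = 2π·5000 = 3.142e+04 rad/s.
Step 2 — Component impedances:
  R: Z = R = 10 Ω
  L: Z = jωL = j·3.142e+04·0.0325 = 0 + j1021 Ω
  C: Z = 1/(jωC) = -j/(ω·C) = 0 - j1.02e+04 Ω
Step 3 — Series combination: Z_total = R + L + C = 10 - j9181 Ω = 9181∠-89.9° Ω.
Step 4 — Source phasor: V = 219∠-121.2° V = -113.4 - j187.3 V.
Step 5 — Ohm's law: I = V / Z_total = (-113.4 - j187.3) / (10 - j9181) = 0.02039 - j0.01238 A.
Step 6 — Convert to polar: |I| = 0.02385 A, ∠I = -31.3°.

I = 0.02385∠-31.3° A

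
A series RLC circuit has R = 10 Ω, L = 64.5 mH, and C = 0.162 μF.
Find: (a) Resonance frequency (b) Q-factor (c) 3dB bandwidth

Step 1 — Resonance: ω₀ = 1/√(LC) = 1/√(0.0645·1.62e-07) = 9783 rad/s.
Step 2 — f₀ = ω₀/(2π) = 1557 Hz.
Step 3 — Series Q: Q = ω₀L/R = 9783·0.0645/10 = 63.1.
Step 4 — Bandwidth: Δω = ω₀/Q = 155 rad/s; BW = Δω/(2π) = 24.68 Hz.

(a) f₀ = 1557 Hz  (b) Q = 63.1  (c) BW = 24.68 Hz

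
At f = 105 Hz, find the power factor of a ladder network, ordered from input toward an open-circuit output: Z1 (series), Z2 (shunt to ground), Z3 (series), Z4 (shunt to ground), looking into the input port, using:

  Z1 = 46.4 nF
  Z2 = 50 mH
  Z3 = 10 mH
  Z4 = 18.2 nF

Step 1 — Angular frequency: ω = 2π·f = 2π·105 = 659.7 rad/s.
Step 2 — Component impedances:
  Z1: Z = 1/(jωC) = -j/(ω·C) = 0 - j3.267e+04 Ω
  Z2: Z = jωL = j·659.7·0.05 = 0 + j32.99 Ω
  Z3: Z = jωL = j·659.7·0.01 = 0 + j6.597 Ω
  Z4: Z = 1/(jωC) = -j/(ω·C) = 0 - j8.328e+04 Ω
Step 3 — Ladder network (open output): work backward from the far end, alternating series and parallel combinations. Z_in = 0 - j3.263e+04 Ω = 3.263e+04∠-90.0° Ω.
Step 4 — Power factor: PF = cos(φ) = Re(Z)/|Z| = 0/3.263e+04 = 0.
Step 5 — Type: Im(Z) = -3.263e+04 ⇒ leading (phase φ = -90.0°).

PF = 0 (leading, φ = -90.0°)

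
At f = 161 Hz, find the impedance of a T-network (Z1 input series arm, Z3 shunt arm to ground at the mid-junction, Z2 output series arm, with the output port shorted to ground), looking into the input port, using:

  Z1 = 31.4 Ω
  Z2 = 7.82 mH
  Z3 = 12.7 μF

Step 1 — Angular frequency: ω = 2π·f = 2π·161 = 1012 rad/s.
Step 2 — Component impedances:
  Z1: Z = R = 31.4 Ω
  Z2: Z = jωL = j·1012·0.00782 = 0 + j7.911 Ω
  Z3: Z = 1/(jωC) = -j/(ω·C) = 0 - j77.84 Ω
Step 3 — With the output port shorted to ground, the output series arm Z2 runs from the junction to ground; the shunt arm Z3 also runs from the junction to ground. They appear in parallel: Z3 || Z2 = 0 + j8.806 Ω.
Step 4 — Series with input arm Z1: Z_in = Z1 + (Z3 || Z2) = 31.4 + j8.806 Ω = 32.61∠15.7° Ω.

Z = 31.4 + j8.806 Ω = 32.61∠15.7° Ω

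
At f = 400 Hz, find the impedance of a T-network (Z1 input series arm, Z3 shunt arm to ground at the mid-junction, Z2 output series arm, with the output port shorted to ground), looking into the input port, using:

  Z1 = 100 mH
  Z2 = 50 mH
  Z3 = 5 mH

Step 1 — Angular frequency: ω = 2π·f = 2π·400 = 2513 rad/s.
Step 2 — Component impedances:
  Z1: Z = jωL = j·2513·0.1 = 0 + j251.3 Ω
  Z2: Z = jωL = j·2513·0.05 = 0 + j125.7 Ω
  Z3: Z = jωL = j·2513·0.005 = 0 + j12.57 Ω
Step 3 — With the output port shorted to ground, the output series arm Z2 runs from the junction to ground; the shunt arm Z3 also runs from the junction to ground. They appear in parallel: Z3 || Z2 = 0 + j11.42 Ω.
Step 4 — Series with input arm Z1: Z_in = Z1 + (Z3 || Z2) = 0 + j262.8 Ω = 262.8∠90.0° Ω.

Z = 0 + j262.8 Ω = 262.8∠90.0° Ω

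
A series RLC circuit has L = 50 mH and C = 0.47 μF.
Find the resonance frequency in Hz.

Step 1 — Resonance condition Im(Z)=0 gives ω₀ = 1/√(LC).
Step 2 — ω₀ = 1/√(0.05·4.7e-07) = 6523 rad/s.
Step 3 — f₀ = ω₀/(2π) = 1038 Hz.

f₀ = 1038 Hz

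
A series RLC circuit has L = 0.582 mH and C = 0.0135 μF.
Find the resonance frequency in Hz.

Step 1 — Resonance condition Im(Z)=0 gives ω₀ = 1/√(LC).
Step 2 — ω₀ = 1/√(0.000582·1.35e-08) = 3.568e+05 rad/s.
Step 3 — f₀ = ω₀/(2π) = 5.678e+04 Hz.

f₀ = 5.678e+04 Hz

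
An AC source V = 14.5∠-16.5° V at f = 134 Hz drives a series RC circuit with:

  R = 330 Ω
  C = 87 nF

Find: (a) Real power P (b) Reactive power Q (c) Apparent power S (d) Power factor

Step 1 — Angular frequency: ω = 2π·f = 2π·134 = 841.9 rad/s.
Step 2 — Component impedances:
  R: Z = R = 330 Ω
  C: Z = 1/(jωC) = -j/(ω·C) = 0 - j1.365e+04 Ω
Step 3 — Series combination: Z_total = R + C = 330 - j1.365e+04 Ω = 1.366e+04∠-88.6° Ω.
Step 4 — Source phasor: V = 14.5∠-16.5° V = 13.9 - j4.118 V.
Step 5 — Current: I = V / Z = 0.0003261 + j0.00101 A = 0.001062∠72.1° A.
Step 6 — Complex power: S = V·I* = 0.0003721 - j0.01539 VA.
Step 7 — Real power: P = Re(S) = 0.0003721 W.
Step 8 — Reactive power: Q = Im(S) = -0.01539 VAR.
Step 9 — Apparent power: |S| = 0.0154 VA.
Step 10 — Power factor: PF = P/|S| = 0.02417 (leading).

(a) P = 0.0003721 W  (b) Q = -0.01539 VAR  (c) S = 0.0154 VA  (d) PF = 0.02417 (leading)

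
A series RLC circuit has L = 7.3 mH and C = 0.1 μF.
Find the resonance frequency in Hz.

Step 1 — Resonance condition Im(Z)=0 gives ω₀ = 1/√(LC).
Step 2 — ω₀ = 1/√(0.0073·1e-07) = 3.701e+04 rad/s.
Step 3 — f₀ = ω₀/(2π) = 5891 Hz.

f₀ = 5891 Hz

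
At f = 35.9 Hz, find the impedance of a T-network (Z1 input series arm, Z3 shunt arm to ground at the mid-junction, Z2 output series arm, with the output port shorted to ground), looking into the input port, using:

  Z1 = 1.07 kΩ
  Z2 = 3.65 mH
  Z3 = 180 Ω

Step 1 — Angular frequency: ω = 2π·f = 2π·35.9 = 225.6 rad/s.
Step 2 — Component impedances:
  Z1: Z = R = 1070 Ω
  Z2: Z = jωL = j·225.6·0.00365 = 0 + j0.8233 Ω
  Z3: Z = R = 180 Ω
Step 3 — With the output port shorted to ground, the output series arm Z2 runs from the junction to ground; the shunt arm Z3 also runs from the junction to ground. They appear in parallel: Z3 || Z2 = 0.003766 + j0.8233 Ω.
Step 4 — Series with input arm Z1: Z_in = Z1 + (Z3 || Z2) = 1070 + j0.8233 Ω = 1070∠0.0° Ω.

Z = 1070 + j0.8233 Ω = 1070∠0.0° Ω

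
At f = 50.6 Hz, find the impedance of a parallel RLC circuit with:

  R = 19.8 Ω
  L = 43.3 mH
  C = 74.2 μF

Step 1 — Angular frequency: ω = 2π·f = 2π·50.6 = 317.9 rad/s.
Step 2 — Component impedances:
  R: Z = R = 19.8 Ω
  L: Z = jωL = j·317.9·0.0433 = 0 + j13.77 Ω
  C: Z = 1/(jωC) = -j/(ω·C) = 0 - j42.39 Ω
Step 3 — Parallel combination: 1/Z_total = 1/R + 1/L + 1/C; Z_total = 10.19 + j9.896 Ω = 14.2∠44.2° Ω.

Z = 10.19 + j9.896 Ω = 14.2∠44.2° Ω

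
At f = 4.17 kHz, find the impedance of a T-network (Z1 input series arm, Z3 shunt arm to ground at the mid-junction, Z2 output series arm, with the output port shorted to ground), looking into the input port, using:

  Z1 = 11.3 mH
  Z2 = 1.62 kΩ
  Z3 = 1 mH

Step 1 — Angular frequency: ω = 2π·f = 2π·4170 = 2.62e+04 rad/s.
Step 2 — Component impedances:
  Z1: Z = jωL = j·2.62e+04·0.0113 = 0 + j296.1 Ω
  Z2: Z = R = 1620 Ω
  Z3: Z = jωL = j·2.62e+04·0.001 = 0 + j26.2 Ω
Step 3 — With the output port shorted to ground, the output series arm Z2 runs from the junction to ground; the shunt arm Z3 also runs from the junction to ground. They appear in parallel: Z3 || Z2 = 0.4236 + j26.19 Ω.
Step 4 — Series with input arm Z1: Z_in = Z1 + (Z3 || Z2) = 0.4236 + j322.3 Ω = 322.3∠89.9° Ω.

Z = 0.4236 + j322.3 Ω = 322.3∠89.9° Ω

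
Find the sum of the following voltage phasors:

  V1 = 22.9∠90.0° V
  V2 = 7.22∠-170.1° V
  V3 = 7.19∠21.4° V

Step 1 — Convert each phasor to rectangular form:
  V1 = 22.9·(cos(90.0°) + j·sin(90.0°)) = 0 + j22.9 V
  V2 = 7.22·(cos(-170.1°) + j·sin(-170.1°)) = -7.112 - j1.241 V
  V3 = 7.19·(cos(21.4°) + j·sin(21.4°)) = 6.694 + j2.623 V
Step 2 — Sum components: V_total = -0.4182 + j24.28 V.
Step 3 — Convert to polar: |V_total| = 24.29 V, ∠V_total = 91.0°.

V_total = 24.29∠91.0° V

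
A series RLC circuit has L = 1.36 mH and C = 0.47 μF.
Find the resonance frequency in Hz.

Step 1 — Resonance condition Im(Z)=0 gives ω₀ = 1/√(LC).
Step 2 — ω₀ = 1/√(0.00136·4.7e-07) = 3.955e+04 rad/s.
Step 3 — f₀ = ω₀/(2π) = 6295 Hz.

f₀ = 6295 Hz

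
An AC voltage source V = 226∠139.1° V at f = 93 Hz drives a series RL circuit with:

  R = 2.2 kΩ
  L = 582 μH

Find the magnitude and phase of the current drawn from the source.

Step 1 — Angular frequency: ω = 2π·f = 2π·93 = 584.3 rad/s.
Step 2 — Component impedances:
  R: Z = R = 2200 Ω
  L: Z = jωL = j·584.3·0.000582 = 0 + j0.3401 Ω
Step 3 — Series combination: Z_total = R + L = 2200 + j0.3401 Ω = 2200∠0.0° Ω.
Step 4 — Source phasor: V = 226∠139.1° V = -170.8 + j148 V.
Step 5 — Ohm's law: I = V / Z_total = (-170.8 + j148) / (2200 + j0.3401) = -0.07764 + j0.06727 A.
Step 6 — Convert to polar: |I| = 0.1027 A, ∠I = 139.1°.

I = 0.1027∠139.1° A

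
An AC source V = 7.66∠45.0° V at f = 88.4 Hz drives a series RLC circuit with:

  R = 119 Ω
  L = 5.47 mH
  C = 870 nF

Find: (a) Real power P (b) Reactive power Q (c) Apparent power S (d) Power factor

Step 1 — Angular frequency: ω = 2π·f = 2π·88.4 = 555.4 rad/s.
Step 2 — Component impedances:
  R: Z = R = 119 Ω
  L: Z = jωL = j·555.4·0.00547 = 0 + j3.038 Ω
  C: Z = 1/(jωC) = -j/(ω·C) = 0 - j2069 Ω
Step 3 — Series combination: Z_total = R + L + C = 119 - j2066 Ω = 2070∠-86.7° Ω.
Step 4 — Source phasor: V = 7.66∠45.0° V = 5.416 + j5.416 V.
Step 5 — Current: I = V / Z = -0.002462 + j0.002763 A = 0.003701∠131.7° A.
Step 6 — Complex power: S = V·I* = 0.00163 - j0.0283 VA.
Step 7 — Real power: P = Re(S) = 0.00163 W.
Step 8 — Reactive power: Q = Im(S) = -0.0283 VAR.
Step 9 — Apparent power: |S| = 0.02835 VA.
Step 10 — Power factor: PF = P/|S| = 0.05749 (leading).

(a) P = 0.00163 W  (b) Q = -0.0283 VAR  (c) S = 0.02835 VA  (d) PF = 0.05749 (leading)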